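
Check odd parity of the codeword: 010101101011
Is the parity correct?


Number of 1s: 7

Yes, parity is correct (7 ones)


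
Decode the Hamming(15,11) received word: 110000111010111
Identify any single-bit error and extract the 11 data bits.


Syndrome = 2: error at position 2

Data: 00011010111 (corrected bit 2)


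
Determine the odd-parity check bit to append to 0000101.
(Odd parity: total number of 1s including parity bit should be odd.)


Number of 1s in data: 2
Parity bit: 1

1


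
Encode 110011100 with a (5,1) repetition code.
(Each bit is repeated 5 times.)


Each bit -> 5 copies

111111111100000000001111111111111110000000000


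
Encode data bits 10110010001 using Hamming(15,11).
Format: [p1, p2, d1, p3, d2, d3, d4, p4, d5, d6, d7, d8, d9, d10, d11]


Parity bits: p1=0, p2=1, p3=1, p4=0

011101100010001


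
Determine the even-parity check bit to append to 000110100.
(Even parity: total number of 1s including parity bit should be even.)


Number of 1s in data: 3
Parity bit: 1

1


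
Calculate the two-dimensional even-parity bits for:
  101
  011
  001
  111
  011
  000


Row parities: 001100
Column parities: 011

Row P: 001100, Col P: 011, Corner: 0


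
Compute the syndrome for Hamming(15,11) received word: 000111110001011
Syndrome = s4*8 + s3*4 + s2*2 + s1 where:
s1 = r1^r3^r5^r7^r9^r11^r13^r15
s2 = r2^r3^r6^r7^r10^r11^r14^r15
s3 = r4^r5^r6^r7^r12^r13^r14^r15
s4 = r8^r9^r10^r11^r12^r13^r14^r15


s1=1, s2=0, s3=1, s4=0

Syndrome = 5 (error at position 5)


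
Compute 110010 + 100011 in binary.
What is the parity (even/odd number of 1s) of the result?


110010 = 50
100011 = 35
Sum = 85 = 1010101
1s count = 4

even parity (4 ones in 1010101)


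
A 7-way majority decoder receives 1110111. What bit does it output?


Ones: 6 out of 7
Threshold: 4

1 (6/7 voted 1)


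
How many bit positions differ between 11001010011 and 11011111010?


XOR: 00010101001
Count of 1s: 4

4


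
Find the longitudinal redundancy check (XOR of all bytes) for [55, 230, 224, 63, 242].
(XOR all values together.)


XOR chain: 55 ^ 230 ^ 224 ^ 63 ^ 242 = 252

252


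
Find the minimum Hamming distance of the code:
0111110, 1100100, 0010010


Comparing all pairs, minimum distance: 3
Can detect 2 errors, correct 1 errors

3


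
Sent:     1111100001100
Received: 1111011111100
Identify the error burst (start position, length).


XOR: 0000111110000

Burst at position 4, length 5


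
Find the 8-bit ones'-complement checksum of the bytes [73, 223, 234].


Sum = 530 mod 256 = 18
Complement = 237

237


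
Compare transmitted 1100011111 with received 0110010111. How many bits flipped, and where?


XOR: 1010001000

3 error(s) at position(s): 0, 2, 6


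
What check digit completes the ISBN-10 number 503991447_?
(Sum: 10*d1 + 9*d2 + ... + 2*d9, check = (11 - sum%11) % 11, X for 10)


Weighted sum: 238
238 mod 11 = 7

Check digit: 4


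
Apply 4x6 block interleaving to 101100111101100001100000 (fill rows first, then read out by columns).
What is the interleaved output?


Matrix:
  101100
  111101
  100001
  100000
Read columns: 111101001100110000000110

111101001100110000000110


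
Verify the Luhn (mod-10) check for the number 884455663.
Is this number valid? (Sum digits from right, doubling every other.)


Luhn sum = 45
45 mod 10 = 5

Invalid (Luhn sum mod 10 = 5)


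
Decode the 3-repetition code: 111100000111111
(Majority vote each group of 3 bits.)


Groups: 111, 100, 000, 111, 111
Majority votes: 10011

10011


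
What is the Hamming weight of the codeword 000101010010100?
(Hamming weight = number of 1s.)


Counting 1s in 000101010010100

5


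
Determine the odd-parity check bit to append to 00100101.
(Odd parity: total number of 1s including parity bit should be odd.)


Number of 1s in data: 3
Parity bit: 0

0


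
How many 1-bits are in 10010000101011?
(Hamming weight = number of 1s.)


Counting 1s in 10010000101011

6


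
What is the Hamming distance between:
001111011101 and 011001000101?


XOR: 010110011000
Count of 1s: 5

5


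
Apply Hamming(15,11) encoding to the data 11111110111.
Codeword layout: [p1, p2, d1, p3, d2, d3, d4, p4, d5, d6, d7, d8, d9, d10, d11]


Parity bits: p1=1, p2=1, p3=0, p4=0

111011101110111


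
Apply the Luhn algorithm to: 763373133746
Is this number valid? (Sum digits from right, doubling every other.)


Luhn sum = 60
60 mod 10 = 0

Valid (Luhn sum mod 10 = 0)


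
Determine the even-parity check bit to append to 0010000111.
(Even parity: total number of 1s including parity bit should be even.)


Number of 1s in data: 4
Parity bit: 0

0


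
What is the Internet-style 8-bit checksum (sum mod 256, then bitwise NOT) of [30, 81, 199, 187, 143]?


Sum = 640 mod 256 = 128
Complement = 127

127


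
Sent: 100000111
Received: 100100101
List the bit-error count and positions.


XOR: 000100010

2 error(s) at position(s): 3, 7


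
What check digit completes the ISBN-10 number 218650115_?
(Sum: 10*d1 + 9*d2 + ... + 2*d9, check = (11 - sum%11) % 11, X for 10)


Weighted sum: 182
182 mod 11 = 6

Check digit: 5


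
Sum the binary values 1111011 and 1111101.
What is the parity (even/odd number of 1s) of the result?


1111011 = 123
1111101 = 125
Sum = 248 = 11111000
1s count = 5

odd parity (5 ones in 11111000)


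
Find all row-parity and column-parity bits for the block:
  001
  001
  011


Row parities: 110
Column parities: 011

Row P: 110, Col P: 011, Corner: 0


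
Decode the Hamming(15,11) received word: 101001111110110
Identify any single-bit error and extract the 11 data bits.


Syndrome = 0: no error detected

Data: 10111110110 (no errors)


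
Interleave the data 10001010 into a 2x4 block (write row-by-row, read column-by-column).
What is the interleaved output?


Matrix:
  1000
  1010
Read columns: 11000100

11000100


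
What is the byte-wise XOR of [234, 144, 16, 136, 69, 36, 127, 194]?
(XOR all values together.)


XOR chain: 234 ^ 144 ^ 16 ^ 136 ^ 69 ^ 36 ^ 127 ^ 194 = 62

62


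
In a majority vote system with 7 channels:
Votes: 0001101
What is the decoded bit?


Ones: 3 out of 7
Threshold: 4

0 (3/7 voted 1)


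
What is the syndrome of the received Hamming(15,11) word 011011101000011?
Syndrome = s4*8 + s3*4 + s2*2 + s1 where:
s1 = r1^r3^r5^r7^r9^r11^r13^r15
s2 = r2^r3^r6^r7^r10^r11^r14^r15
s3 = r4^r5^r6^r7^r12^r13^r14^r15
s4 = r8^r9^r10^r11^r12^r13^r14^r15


s1=1, s2=0, s3=1, s4=1

Syndrome = 13 (error at position 13)


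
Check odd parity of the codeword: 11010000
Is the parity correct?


Number of 1s: 3

Yes, parity is correct (3 ones)


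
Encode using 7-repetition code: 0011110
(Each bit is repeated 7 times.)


Each bit -> 7 copies

0000000000000011111111111111111111111111110000000


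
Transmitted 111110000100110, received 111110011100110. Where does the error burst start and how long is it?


XOR: 000000011000000

Burst at position 7, length 2


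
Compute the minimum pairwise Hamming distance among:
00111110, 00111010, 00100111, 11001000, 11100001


Comparing all pairs, minimum distance: 1
Can detect 0 errors, correct 0 errors

1


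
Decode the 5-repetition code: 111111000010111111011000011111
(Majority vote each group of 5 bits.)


Groups: 11111, 10000, 10111, 11101, 10000, 11111
Majority votes: 101101

101101


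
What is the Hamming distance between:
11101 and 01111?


XOR: 10010
Count of 1s: 2

2


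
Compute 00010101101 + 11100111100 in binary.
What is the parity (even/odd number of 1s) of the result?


00010101101 = 173
11100111100 = 1852
Sum = 2025 = 11111101001
1s count = 8

even parity (8 ones in 11111101001)


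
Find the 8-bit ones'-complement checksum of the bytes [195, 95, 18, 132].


Sum = 440 mod 256 = 184
Complement = 71

71


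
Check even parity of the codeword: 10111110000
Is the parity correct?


Number of 1s: 6

Yes, parity is correct (6 ones)


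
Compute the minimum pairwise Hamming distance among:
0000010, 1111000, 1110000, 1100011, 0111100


Comparing all pairs, minimum distance: 1
Can detect 0 errors, correct 0 errors

1


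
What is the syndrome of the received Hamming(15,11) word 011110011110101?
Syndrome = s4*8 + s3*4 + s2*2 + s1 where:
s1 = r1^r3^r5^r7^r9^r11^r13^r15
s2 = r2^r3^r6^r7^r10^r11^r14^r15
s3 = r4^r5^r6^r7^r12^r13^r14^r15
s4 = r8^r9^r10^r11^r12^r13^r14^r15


s1=0, s2=1, s3=0, s4=0

Syndrome = 2 (error at position 2)


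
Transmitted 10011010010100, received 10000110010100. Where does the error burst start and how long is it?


XOR: 00011100000000

Burst at position 3, length 3


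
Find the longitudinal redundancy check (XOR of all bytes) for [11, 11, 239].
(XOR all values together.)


XOR chain: 11 ^ 11 ^ 239 = 239

239


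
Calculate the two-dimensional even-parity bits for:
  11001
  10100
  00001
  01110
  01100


Row parities: 10110
Column parities: 01110

Row P: 10110, Col P: 01110, Corner: 1


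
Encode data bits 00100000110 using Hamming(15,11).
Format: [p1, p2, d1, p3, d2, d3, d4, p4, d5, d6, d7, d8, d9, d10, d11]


Parity bits: p1=1, p2=0, p3=1, p4=0

100101000000110


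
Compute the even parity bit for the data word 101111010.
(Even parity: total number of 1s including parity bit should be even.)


Number of 1s in data: 6
Parity bit: 0

0


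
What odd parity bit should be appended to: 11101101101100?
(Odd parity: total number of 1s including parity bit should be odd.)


Number of 1s in data: 9
Parity bit: 0

0


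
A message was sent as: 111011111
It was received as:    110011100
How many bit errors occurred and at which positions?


XOR: 001000011

3 error(s) at position(s): 2, 7, 8


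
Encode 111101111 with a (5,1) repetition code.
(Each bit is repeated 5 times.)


Each bit -> 5 copies

111111111111111111110000011111111111111111111


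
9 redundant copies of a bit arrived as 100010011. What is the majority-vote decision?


Ones: 4 out of 9
Threshold: 5

0 (4/9 voted 1)


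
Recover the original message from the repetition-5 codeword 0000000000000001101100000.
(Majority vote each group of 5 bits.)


Groups: 00000, 00000, 00000, 11011, 00000
Majority votes: 00010

00010


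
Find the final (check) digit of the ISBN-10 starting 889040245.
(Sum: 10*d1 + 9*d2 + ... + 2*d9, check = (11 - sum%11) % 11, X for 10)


Weighted sum: 278
278 mod 11 = 3

Check digit: 8


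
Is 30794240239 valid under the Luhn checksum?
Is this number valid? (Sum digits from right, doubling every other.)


Luhn sum = 48
48 mod 10 = 8

Invalid (Luhn sum mod 10 = 8)


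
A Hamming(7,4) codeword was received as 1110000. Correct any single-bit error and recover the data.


Syndrome = 0: no error detected

Data: 1000 (no errors)


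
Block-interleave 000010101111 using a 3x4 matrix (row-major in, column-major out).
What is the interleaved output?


Matrix:
  0000
  1010
  1111
Read columns: 011001011001

011001011001


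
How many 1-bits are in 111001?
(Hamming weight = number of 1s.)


Counting 1s in 111001

4


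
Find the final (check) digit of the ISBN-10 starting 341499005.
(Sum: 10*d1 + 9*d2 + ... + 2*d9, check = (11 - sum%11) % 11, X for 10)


Weighted sum: 211
211 mod 11 = 2

Check digit: 9


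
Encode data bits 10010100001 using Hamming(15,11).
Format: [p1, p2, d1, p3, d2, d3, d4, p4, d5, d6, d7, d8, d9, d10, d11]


Parity bits: p1=1, p2=0, p3=0, p4=0

101000100100001


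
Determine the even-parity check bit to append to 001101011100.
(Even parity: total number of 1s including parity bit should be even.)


Number of 1s in data: 6
Parity bit: 0

0


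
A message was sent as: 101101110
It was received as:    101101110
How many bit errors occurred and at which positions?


XOR: 000000000

0 errors (received matches sent)


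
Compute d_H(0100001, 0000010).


XOR: 0100011
Count of 1s: 3

3


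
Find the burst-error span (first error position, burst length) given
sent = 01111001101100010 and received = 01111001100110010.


XOR: 00000000001010000

Burst at position 10, length 3


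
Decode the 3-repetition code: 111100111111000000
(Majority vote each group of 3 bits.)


Groups: 111, 100, 111, 111, 000, 000
Majority votes: 101100

101100


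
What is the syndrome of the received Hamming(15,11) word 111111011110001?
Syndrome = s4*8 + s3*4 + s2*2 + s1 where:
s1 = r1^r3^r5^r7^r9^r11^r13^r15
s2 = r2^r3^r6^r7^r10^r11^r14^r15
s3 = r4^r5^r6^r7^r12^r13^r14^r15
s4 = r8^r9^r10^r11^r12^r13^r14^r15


s1=0, s2=0, s3=0, s4=1

Syndrome = 8 (error at position 8)


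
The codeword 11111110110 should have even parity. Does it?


Number of 1s: 9

No, parity error (9 ones)


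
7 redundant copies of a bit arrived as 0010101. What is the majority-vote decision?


Ones: 3 out of 7
Threshold: 4

0 (3/7 voted 1)


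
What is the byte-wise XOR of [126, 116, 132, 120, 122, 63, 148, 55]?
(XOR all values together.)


XOR chain: 126 ^ 116 ^ 132 ^ 120 ^ 122 ^ 63 ^ 148 ^ 55 = 16

16


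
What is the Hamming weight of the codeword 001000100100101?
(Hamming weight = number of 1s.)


Counting 1s in 001000100100101

5


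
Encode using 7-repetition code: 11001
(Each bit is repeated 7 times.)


Each bit -> 7 copies

11111111111111000000000000001111111


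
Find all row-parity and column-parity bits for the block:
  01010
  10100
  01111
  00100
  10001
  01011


Row parities: 000101
Column parities: 01111

Row P: 000101, Col P: 01111, Corner: 0


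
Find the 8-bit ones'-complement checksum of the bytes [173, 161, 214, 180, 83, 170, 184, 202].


Sum = 1367 mod 256 = 87
Complement = 168

168


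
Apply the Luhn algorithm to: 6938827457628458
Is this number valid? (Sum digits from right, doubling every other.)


Luhn sum = 77
77 mod 10 = 7

Invalid (Luhn sum mod 10 = 7)


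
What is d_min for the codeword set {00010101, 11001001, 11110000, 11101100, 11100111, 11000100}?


Comparing all pairs, minimum distance: 2
Can detect 1 errors, correct 0 errors

2


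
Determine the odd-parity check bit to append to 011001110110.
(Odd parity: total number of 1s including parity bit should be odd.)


Number of 1s in data: 7
Parity bit: 0

0


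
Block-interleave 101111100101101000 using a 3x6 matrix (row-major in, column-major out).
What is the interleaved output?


Matrix:
  101111
  100101
  101000
Read columns: 111000101110100110

111000101110100110


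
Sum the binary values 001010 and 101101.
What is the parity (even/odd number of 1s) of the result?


001010 = 10
101101 = 45
Sum = 55 = 110111
1s count = 5

odd parity (5 ones in 110111)


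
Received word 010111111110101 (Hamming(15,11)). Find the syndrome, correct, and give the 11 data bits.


Syndrome = 0: no error detected

Data: 01111110101 (no errors)


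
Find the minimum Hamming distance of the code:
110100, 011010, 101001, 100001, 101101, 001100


Comparing all pairs, minimum distance: 1
Can detect 0 errors, correct 0 errors

1


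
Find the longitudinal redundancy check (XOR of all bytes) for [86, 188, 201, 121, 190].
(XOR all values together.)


XOR chain: 86 ^ 188 ^ 201 ^ 121 ^ 190 = 228

228


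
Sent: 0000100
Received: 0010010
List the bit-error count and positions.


XOR: 0010110

3 error(s) at position(s): 2, 4, 5


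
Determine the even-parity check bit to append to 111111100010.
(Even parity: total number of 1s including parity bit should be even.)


Number of 1s in data: 8
Parity bit: 0

0


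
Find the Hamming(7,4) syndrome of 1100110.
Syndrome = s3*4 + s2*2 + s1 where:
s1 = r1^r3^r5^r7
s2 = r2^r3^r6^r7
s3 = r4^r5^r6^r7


s1=0, s2=0, s3=0

Syndrome = 0 (no error)


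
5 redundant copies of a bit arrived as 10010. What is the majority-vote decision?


Ones: 2 out of 5
Threshold: 3

0 (2/5 voted 1)


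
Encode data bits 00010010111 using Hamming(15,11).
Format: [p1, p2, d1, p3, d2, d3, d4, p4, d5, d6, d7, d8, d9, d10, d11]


Parity bits: p1=0, p2=0, p3=0, p4=0

000000100010111


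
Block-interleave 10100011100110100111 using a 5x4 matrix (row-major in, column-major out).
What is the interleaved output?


Matrix:
  1010
  0011
  1001
  1010
  0111
Read columns: 10110000011101101101

10110000011101101101


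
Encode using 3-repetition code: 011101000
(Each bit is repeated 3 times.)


Each bit -> 3 copies

000111111111000111000000000


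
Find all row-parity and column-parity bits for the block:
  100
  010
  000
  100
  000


Row parities: 11010
Column parities: 010

Row P: 11010, Col P: 010, Corner: 1


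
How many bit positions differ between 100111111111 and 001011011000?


XOR: 101100100111
Count of 1s: 7

7


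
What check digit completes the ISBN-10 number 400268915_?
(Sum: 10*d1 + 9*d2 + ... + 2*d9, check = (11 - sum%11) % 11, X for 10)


Weighted sum: 179
179 mod 11 = 3

Check digit: 8


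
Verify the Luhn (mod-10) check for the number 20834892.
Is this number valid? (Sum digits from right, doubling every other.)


Luhn sum = 41
41 mod 10 = 1

Invalid (Luhn sum mod 10 = 1)


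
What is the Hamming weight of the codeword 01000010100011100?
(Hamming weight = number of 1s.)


Counting 1s in 01000010100011100

6


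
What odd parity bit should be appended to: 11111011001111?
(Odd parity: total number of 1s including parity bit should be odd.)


Number of 1s in data: 11
Parity bit: 0

0


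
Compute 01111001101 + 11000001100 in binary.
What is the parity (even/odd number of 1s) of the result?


01111001101 = 973
11000001100 = 1548
Sum = 2521 = 100111011001
1s count = 7

odd parity (7 ones in 100111011001)


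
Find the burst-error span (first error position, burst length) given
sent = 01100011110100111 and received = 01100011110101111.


XOR: 00000000000001000

Burst at position 13, length 1


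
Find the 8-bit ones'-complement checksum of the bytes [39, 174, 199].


Sum = 412 mod 256 = 156
Complement = 99

99


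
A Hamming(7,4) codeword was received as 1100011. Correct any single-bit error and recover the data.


Syndrome = 2: error at position 2

Data: 0011 (corrected bit 2)


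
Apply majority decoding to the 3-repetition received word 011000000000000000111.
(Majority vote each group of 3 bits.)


Groups: 011, 000, 000, 000, 000, 000, 111
Majority votes: 1000001

1000001


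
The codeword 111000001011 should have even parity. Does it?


Number of 1s: 6

Yes, parity is correct (6 ones)


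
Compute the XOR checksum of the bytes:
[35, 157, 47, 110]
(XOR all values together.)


XOR chain: 35 ^ 157 ^ 47 ^ 110 = 255

255


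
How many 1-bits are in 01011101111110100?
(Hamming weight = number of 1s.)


Counting 1s in 01011101111110100

11


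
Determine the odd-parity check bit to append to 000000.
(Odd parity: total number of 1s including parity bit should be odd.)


Number of 1s in data: 0
Parity bit: 1

1


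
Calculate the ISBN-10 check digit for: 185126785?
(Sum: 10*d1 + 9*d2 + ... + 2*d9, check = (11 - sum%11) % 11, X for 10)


Weighted sum: 233
233 mod 11 = 2

Check digit: 9


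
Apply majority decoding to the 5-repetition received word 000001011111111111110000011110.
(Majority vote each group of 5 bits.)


Groups: 00000, 10111, 11111, 11111, 00000, 11110
Majority votes: 011101

011101


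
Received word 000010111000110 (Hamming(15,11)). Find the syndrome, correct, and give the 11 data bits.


Syndrome = 0: no error detected

Data: 01011000110 (no errors)


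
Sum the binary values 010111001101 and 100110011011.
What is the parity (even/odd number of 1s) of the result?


010111001101 = 1485
100110011011 = 2459
Sum = 3944 = 111101101000
1s count = 7

odd parity (7 ones in 111101101000)


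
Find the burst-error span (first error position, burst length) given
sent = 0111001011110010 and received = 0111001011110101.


XOR: 0000000000000111

Burst at position 13, length 3


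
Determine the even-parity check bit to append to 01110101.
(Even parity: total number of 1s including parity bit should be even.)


Number of 1s in data: 5
Parity bit: 1

1


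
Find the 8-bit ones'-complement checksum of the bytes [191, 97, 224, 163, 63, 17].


Sum = 755 mod 256 = 243
Complement = 12

12


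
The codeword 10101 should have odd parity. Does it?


Number of 1s: 3

Yes, parity is correct (3 ones)


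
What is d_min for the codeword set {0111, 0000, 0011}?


Comparing all pairs, minimum distance: 1
Can detect 0 errors, correct 0 errors

1


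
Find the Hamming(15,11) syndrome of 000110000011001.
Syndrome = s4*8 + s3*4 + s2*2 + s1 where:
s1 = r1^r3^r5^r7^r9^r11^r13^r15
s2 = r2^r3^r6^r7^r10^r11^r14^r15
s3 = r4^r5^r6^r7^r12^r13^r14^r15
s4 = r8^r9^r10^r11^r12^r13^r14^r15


s1=1, s2=0, s3=0, s4=1

Syndrome = 9 (error at position 9)


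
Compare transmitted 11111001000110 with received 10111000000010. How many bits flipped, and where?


XOR: 01000001000100

3 error(s) at position(s): 1, 7, 11


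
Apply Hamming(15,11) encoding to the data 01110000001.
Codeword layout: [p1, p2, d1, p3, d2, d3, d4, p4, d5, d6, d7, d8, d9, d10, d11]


Parity bits: p1=1, p2=1, p3=0, p4=1

110011110000001


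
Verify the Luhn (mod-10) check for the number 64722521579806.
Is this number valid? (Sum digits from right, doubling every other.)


Luhn sum = 59
59 mod 10 = 9

Invalid (Luhn sum mod 10 = 9)


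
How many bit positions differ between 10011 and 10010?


XOR: 00001
Count of 1s: 1

1


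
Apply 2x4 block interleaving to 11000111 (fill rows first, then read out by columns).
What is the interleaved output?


Matrix:
  1100
  0111
Read columns: 10110101

10110101


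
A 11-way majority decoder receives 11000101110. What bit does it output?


Ones: 6 out of 11
Threshold: 6

1 (6/11 voted 1)


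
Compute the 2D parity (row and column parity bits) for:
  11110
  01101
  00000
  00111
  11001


Row parities: 01011
Column parities: 01101

Row P: 01011, Col P: 01101, Corner: 1


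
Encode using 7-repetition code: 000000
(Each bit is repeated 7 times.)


Each bit -> 7 copies

000000000000000000000000000000000000000000


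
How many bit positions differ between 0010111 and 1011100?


XOR: 1001011
Count of 1s: 4

4


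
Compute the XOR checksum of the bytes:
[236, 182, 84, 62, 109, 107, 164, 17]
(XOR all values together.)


XOR chain: 236 ^ 182 ^ 84 ^ 62 ^ 109 ^ 107 ^ 164 ^ 17 = 131

131


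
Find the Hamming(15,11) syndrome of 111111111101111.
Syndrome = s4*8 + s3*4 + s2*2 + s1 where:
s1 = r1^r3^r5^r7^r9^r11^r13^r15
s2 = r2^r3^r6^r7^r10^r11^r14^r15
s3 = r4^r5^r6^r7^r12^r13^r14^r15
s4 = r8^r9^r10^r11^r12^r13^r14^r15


s1=1, s2=1, s3=0, s4=1

Syndrome = 11 (error at position 11)


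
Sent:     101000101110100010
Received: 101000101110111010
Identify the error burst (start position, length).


XOR: 000000000000011000

Burst at position 13, length 2


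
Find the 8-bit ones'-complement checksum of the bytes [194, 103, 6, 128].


Sum = 431 mod 256 = 175
Complement = 80

80


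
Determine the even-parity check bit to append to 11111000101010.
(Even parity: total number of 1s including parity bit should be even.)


Number of 1s in data: 8
Parity bit: 0

0


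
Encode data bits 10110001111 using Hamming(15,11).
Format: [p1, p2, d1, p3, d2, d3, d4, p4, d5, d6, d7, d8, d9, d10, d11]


Parity bits: p1=0, p2=1, p3=0, p4=0

011001100001111


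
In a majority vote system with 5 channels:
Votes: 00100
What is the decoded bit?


Ones: 1 out of 5
Threshold: 3

0 (1/5 voted 1)


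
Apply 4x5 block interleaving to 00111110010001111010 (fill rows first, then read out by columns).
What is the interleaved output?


Matrix:
  00111
  11001
  00011
  11010
Read columns: 01010101100010111110

01010101100010111110


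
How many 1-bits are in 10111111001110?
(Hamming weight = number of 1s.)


Counting 1s in 10111111001110

10


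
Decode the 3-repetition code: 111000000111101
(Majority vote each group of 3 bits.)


Groups: 111, 000, 000, 111, 101
Majority votes: 10011

10011


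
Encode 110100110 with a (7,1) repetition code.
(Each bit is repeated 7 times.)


Each bit -> 7 copies

111111111111110000000111111100000000000000111111111111110000000


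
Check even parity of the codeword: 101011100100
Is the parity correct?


Number of 1s: 6

Yes, parity is correct (6 ones)


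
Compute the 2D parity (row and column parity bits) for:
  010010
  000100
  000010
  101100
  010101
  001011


Row parities: 011111
Column parities: 100110

Row P: 011111, Col P: 100110, Corner: 1


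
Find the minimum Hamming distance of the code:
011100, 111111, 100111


Comparing all pairs, minimum distance: 2
Can detect 1 errors, correct 0 errors

2


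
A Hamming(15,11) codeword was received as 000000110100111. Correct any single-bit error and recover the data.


Syndrome = 9: error at position 9

Data: 00011100111 (corrected bit 9)


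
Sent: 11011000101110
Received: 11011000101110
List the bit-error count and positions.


XOR: 00000000000000

0 errors (received matches sent)


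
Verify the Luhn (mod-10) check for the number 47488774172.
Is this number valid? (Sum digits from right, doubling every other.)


Luhn sum = 56
56 mod 10 = 6

Invalid (Luhn sum mod 10 = 6)


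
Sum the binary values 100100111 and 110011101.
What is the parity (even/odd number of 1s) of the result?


100100111 = 295
110011101 = 413
Sum = 708 = 1011000100
1s count = 4

even parity (4 ones in 1011000100)


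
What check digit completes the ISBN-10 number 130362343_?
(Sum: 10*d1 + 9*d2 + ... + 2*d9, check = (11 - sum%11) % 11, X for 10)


Weighted sum: 134
134 mod 11 = 2

Check digit: 9


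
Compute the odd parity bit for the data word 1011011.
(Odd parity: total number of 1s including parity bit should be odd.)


Number of 1s in data: 5
Parity bit: 0

0


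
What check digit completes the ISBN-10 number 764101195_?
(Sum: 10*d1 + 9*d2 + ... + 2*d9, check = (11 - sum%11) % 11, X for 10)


Weighted sum: 209
209 mod 11 = 0

Check digit: 0


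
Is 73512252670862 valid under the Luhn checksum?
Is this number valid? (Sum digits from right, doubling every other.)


Luhn sum = 42
42 mod 10 = 2

Invalid (Luhn sum mod 10 = 2)


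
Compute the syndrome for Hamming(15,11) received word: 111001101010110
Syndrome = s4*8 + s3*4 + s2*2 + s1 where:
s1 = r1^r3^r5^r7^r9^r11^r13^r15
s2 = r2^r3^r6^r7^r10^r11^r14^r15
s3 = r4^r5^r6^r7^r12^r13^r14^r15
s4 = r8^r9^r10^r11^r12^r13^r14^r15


s1=0, s2=0, s3=0, s4=0

Syndrome = 0 (no error)


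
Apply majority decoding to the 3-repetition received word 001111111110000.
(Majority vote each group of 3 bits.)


Groups: 001, 111, 111, 110, 000
Majority votes: 01110

01110


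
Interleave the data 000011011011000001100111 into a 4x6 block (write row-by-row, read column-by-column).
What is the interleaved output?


Matrix:
  000011
  011011
  000001
  100111
Read columns: 000101000100000111011111

000101000100000111011111


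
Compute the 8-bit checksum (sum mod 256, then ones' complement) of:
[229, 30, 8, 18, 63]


Sum = 348 mod 256 = 92
Complement = 163

163


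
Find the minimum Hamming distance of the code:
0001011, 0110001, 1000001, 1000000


Comparing all pairs, minimum distance: 1
Can detect 0 errors, correct 0 errors

1


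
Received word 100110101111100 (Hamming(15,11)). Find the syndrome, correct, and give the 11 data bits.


Syndrome = 14: error at position 14

Data: 01011111110 (corrected bit 14)


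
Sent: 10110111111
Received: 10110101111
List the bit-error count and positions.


XOR: 00000010000

1 error(s) at position(s): 6


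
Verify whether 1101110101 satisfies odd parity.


Number of 1s: 7

Yes, parity is correct (7 ones)


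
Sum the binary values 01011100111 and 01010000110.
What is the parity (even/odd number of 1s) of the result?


01011100111 = 743
01010000110 = 646
Sum = 1389 = 10101101101
1s count = 7

odd parity (7 ones in 10101101101)


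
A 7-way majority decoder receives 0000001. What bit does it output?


Ones: 1 out of 7
Threshold: 4

0 (1/7 voted 1)


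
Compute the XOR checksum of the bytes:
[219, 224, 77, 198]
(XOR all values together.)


XOR chain: 219 ^ 224 ^ 77 ^ 198 = 176

176


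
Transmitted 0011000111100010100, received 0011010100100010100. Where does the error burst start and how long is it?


XOR: 0000010011000000000

Burst at position 5, length 5


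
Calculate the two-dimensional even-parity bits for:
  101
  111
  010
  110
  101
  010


Row parities: 011001
Column parities: 001

Row P: 011001, Col P: 001, Corner: 1


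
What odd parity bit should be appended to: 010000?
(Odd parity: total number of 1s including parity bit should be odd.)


Number of 1s in data: 1
Parity bit: 0

0


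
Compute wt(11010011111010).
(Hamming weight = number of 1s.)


Counting 1s in 11010011111010

9


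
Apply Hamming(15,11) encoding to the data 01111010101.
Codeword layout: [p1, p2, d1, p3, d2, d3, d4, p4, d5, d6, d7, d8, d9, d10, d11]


Parity bits: p1=0, p2=0, p3=1, p4=0

000111101010101


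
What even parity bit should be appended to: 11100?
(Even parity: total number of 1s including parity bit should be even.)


Number of 1s in data: 3
Parity bit: 1

1


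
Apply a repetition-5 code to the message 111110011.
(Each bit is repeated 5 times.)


Each bit -> 5 copies

111111111111111111111111100000000001111111111


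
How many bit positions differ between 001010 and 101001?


XOR: 100011
Count of 1s: 3

3


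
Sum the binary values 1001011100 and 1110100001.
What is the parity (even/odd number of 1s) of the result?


1001011100 = 604
1110100001 = 929
Sum = 1533 = 10111111101
1s count = 9

odd parity (9 ones in 10111111101)


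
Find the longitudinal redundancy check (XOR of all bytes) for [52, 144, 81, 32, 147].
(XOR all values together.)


XOR chain: 52 ^ 144 ^ 81 ^ 32 ^ 147 = 70

70


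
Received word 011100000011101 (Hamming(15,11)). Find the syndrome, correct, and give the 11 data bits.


Syndrome = 0: no error detected

Data: 10000011101 (no errors)


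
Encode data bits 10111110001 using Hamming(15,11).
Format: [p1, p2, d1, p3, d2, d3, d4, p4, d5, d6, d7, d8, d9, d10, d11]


Parity bits: p1=1, p2=0, p3=1, p4=0

101101101110001


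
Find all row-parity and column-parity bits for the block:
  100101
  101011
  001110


Row parities: 101
Column parities: 000000

Row P: 101, Col P: 000000, Corner: 0


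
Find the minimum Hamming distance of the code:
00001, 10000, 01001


Comparing all pairs, minimum distance: 1
Can detect 0 errors, correct 0 errors

1


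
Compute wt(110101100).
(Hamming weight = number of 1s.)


Counting 1s in 110101100

5


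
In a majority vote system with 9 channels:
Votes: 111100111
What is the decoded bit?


Ones: 7 out of 9
Threshold: 5

1 (7/9 voted 1)


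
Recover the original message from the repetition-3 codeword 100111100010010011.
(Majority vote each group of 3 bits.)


Groups: 100, 111, 100, 010, 010, 011
Majority votes: 010001

010001


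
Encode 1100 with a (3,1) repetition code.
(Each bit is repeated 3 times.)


Each bit -> 3 copies

111111000000


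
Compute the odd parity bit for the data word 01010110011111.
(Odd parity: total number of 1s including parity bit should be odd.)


Number of 1s in data: 9
Parity bit: 0

0


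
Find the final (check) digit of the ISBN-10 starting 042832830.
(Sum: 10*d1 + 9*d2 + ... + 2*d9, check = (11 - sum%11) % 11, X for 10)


Weighted sum: 177
177 mod 11 = 1

Check digit: X


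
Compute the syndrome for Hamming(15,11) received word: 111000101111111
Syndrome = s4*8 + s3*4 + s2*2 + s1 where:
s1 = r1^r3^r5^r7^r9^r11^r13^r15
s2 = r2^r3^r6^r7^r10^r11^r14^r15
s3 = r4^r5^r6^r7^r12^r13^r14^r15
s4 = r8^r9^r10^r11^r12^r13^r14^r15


s1=1, s2=1, s3=1, s4=1

Syndrome = 15 (error at position 15)


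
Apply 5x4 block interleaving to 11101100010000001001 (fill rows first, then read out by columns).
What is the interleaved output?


Matrix:
  1110
  1100
  0100
  0000
  1001
Read columns: 11001111001000000001

11001111001000000001


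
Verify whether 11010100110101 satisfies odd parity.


Number of 1s: 8

No, parity error (8 ones)


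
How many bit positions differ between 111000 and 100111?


XOR: 011111
Count of 1s: 5

5


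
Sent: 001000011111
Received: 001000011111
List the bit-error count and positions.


XOR: 000000000000

0 errors (received matches sent)


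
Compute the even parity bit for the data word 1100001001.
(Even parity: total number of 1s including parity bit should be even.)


Number of 1s in data: 4
Parity bit: 0

0


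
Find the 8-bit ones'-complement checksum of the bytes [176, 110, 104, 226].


Sum = 616 mod 256 = 104
Complement = 151

151


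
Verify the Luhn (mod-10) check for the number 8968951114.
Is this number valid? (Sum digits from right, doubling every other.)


Luhn sum = 50
50 mod 10 = 0

Valid (Luhn sum mod 10 = 0)


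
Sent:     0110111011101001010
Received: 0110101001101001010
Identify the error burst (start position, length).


XOR: 0000010010000000000

Burst at position 5, length 4


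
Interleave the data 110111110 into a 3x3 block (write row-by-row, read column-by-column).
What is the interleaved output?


Matrix:
  110
  111
  110
Read columns: 111111010

111111010


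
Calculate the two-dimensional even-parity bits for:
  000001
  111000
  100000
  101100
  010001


Row parities: 11110
Column parities: 100100

Row P: 11110, Col P: 100100, Corner: 0


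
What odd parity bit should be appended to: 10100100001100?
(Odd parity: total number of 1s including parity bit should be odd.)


Number of 1s in data: 5
Parity bit: 0

0


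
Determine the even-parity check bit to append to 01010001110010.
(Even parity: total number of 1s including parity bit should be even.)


Number of 1s in data: 6
Parity bit: 0

0


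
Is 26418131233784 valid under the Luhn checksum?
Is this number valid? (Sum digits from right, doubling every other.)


Luhn sum = 65
65 mod 10 = 5

Invalid (Luhn sum mod 10 = 5)


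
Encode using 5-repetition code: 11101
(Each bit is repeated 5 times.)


Each bit -> 5 copies

1111111111111110000011111


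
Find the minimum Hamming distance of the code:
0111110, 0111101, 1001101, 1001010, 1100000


Comparing all pairs, minimum distance: 2
Can detect 1 errors, correct 0 errors

2


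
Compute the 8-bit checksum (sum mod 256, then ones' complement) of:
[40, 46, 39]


Sum = 125 mod 256 = 125
Complement = 130

130


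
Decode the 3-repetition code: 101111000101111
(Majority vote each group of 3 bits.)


Groups: 101, 111, 000, 101, 111
Majority votes: 11011

11011


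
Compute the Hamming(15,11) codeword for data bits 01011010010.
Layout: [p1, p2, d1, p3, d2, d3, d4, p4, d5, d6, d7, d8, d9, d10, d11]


Parity bits: p1=0, p2=1, p3=1, p4=1

010110111010010


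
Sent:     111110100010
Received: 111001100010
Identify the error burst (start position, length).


XOR: 000111000000

Burst at position 3, length 3


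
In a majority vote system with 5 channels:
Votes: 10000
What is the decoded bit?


Ones: 1 out of 5
Threshold: 3

0 (1/5 voted 1)


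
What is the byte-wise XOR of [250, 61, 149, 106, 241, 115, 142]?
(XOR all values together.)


XOR chain: 250 ^ 61 ^ 149 ^ 106 ^ 241 ^ 115 ^ 142 = 52

52


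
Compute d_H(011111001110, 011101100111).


XOR: 000010101001
Count of 1s: 4

4


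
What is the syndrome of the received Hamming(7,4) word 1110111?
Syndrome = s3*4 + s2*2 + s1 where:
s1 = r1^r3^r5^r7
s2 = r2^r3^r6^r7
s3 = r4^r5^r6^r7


s1=0, s2=0, s3=1

Syndrome = 4 (error at position 4)


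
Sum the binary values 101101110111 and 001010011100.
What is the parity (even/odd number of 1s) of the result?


101101110111 = 2935
001010011100 = 668
Sum = 3603 = 111000010011
1s count = 6

even parity (6 ones in 111000010011)


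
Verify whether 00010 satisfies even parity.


Number of 1s: 1

No, parity error (1 ones)


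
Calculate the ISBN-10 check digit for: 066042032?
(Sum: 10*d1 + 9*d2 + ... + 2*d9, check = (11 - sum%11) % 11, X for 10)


Weighted sum: 149
149 mod 11 = 6

Check digit: 5


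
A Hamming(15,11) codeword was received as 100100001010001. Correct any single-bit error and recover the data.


Syndrome = 8: error at position 8

Data: 00001010001 (corrected bit 8)


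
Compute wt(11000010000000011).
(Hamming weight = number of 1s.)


Counting 1s in 11000010000000011

5


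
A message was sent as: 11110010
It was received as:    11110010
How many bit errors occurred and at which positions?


XOR: 00000000

0 errors (received matches sent)


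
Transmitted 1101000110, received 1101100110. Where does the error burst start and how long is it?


XOR: 0000100000

Burst at position 4, length 1


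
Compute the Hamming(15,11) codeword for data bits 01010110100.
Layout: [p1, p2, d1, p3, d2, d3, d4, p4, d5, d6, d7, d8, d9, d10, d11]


Parity bits: p1=0, p2=1, p3=1, p4=1

010110110110100


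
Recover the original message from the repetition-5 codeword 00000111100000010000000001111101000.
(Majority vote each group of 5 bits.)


Groups: 00000, 11110, 00000, 10000, 00000, 11111, 01000
Majority votes: 0100010

0100010


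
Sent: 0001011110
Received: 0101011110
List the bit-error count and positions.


XOR: 0100000000

1 error(s) at position(s): 1


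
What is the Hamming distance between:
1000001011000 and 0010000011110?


XOR: 1010001000110
Count of 1s: 5

5


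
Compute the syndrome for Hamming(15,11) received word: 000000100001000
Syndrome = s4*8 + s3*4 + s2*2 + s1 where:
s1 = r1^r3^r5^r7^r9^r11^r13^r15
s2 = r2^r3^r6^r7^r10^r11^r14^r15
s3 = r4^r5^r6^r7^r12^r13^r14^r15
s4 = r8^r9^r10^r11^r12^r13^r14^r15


s1=1, s2=1, s3=0, s4=1

Syndrome = 11 (error at position 11)


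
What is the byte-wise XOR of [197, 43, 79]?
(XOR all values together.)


XOR chain: 197 ^ 43 ^ 79 = 161

161


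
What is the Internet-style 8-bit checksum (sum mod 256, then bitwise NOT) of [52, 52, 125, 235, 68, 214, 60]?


Sum = 806 mod 256 = 38
Complement = 217

217


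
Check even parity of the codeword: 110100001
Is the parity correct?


Number of 1s: 4

Yes, parity is correct (4 ones)


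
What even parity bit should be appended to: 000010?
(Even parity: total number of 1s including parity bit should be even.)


Number of 1s in data: 1
Parity bit: 1

1


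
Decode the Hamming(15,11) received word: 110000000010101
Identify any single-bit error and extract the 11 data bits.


Syndrome = 10: error at position 10

Data: 00000110101 (corrected bit 10)


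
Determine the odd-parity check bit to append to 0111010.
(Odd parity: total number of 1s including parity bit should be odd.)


Number of 1s in data: 4
Parity bit: 1

1


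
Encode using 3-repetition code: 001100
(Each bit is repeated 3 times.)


Each bit -> 3 copies

000000111111000000


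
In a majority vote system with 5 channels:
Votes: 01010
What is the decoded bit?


Ones: 2 out of 5
Threshold: 3

0 (2/5 voted 1)


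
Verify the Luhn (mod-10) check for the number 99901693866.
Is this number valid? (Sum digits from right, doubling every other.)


Luhn sum = 63
63 mod 10 = 3

Invalid (Luhn sum mod 10 = 3)
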